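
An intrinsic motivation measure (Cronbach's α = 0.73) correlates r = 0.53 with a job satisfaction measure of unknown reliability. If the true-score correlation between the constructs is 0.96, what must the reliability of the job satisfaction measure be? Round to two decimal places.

0.42

r_true = r_obs / √(r_xx · r_yy) ⇒ 0.96 = 0.53 / √(0.73 · r_yy).
√(0.73 · r_yy) = 0.53 / 0.96 = 0.5521; 0.73 · r_yy = 0.3048; r_yy = 0.3048 / 0.73 ≈ 0.42.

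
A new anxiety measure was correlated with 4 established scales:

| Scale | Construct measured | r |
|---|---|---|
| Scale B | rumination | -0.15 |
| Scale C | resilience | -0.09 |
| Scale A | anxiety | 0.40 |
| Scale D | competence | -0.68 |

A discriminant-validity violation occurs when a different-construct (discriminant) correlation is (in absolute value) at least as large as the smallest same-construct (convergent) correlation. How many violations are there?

1

Convergent (same construct = anxiety): Scale A.
Smallest convergent = 0.40. Discriminant |r|: 0.15, 0.09, 0.68; count ≥ 0.40 → 1.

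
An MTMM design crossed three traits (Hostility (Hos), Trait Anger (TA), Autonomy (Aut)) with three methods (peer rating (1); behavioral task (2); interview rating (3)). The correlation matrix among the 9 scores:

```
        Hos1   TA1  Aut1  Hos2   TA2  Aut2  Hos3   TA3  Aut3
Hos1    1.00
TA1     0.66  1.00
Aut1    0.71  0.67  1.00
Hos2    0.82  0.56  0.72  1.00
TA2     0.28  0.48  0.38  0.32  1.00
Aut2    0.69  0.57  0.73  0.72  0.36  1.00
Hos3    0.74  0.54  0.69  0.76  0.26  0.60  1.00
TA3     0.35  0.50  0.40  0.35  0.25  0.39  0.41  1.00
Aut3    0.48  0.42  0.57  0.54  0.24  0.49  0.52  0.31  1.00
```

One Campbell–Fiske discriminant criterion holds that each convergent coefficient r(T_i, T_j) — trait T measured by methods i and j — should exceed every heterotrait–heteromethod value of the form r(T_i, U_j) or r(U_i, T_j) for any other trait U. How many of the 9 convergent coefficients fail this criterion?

Convergent coefficients and their comparison sets:
Hos (methods 1·2): 0.82 vs {0.28, 0.56, 0.69, 0.72} → pass.
Hos (methods 1·3): 0.74 vs {0.35, 0.54, 0.48, 0.69} → pass.
Hos (methods 2·3): 0.76 vs {0.35, 0.26, 0.54, 0.60} → pass.
TA (methods 1·2): 0.48 vs {0.56, 0.28, 0.57, 0.38} → fail.
TA (methods 1·3): 0.50 vs {0.54, 0.35, 0.42, 0.40} → fail.
TA (methods 2·3): 0.25 vs {0.26, 0.35, 0.24, 0.39} → fail.
Aut (methods 1·2): 0.73 vs {0.72, 0.69, 0.38, 0.57} → pass.
Aut (methods 1·3): 0.57 vs {0.69, 0.48, 0.40, 0.42} → fail.
Aut (methods 2·3): 0.49 vs {0.60, 0.54, 0.39, 0.24} → fail.
5 of 9 fail.

5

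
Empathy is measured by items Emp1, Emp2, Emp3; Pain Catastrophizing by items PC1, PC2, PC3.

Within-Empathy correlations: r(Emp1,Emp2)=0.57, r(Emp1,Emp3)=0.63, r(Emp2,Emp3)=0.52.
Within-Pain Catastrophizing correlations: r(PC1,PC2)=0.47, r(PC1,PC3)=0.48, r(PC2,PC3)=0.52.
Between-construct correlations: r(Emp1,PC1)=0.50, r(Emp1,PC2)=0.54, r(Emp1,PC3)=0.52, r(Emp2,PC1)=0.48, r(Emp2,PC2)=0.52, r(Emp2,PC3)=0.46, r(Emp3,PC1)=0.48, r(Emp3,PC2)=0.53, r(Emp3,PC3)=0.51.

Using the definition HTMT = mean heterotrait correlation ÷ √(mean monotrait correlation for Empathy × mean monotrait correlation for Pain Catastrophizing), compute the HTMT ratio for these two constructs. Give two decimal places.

0.95

Mean between = 4.54/9 = 0.5044.
Mean within-Emp = 1.72/3 = 0.5733; mean within-PC = 1.47/3 = 0.4900.
Geometric mean = √(0.5733 × 0.4900) = 0.5300.
HTMT = 0.5044 / 0.5300 = 0.95.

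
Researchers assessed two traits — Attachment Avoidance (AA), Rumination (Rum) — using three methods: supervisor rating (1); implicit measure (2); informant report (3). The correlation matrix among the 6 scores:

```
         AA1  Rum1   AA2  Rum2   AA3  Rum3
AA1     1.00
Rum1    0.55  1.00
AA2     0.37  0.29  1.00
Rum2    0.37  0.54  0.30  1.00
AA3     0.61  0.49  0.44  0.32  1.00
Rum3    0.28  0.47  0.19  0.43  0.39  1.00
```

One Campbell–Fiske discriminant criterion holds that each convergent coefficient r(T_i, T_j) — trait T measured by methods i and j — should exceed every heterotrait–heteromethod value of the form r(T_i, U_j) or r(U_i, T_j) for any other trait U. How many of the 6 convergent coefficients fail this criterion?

Each convergent coefficient versus the relevant comparison correlations:
AA (methods 1·2): 0.37 vs {0.37, 0.29} → fail.
AA (methods 1·3): 0.61 vs {0.28, 0.49} → pass.
AA (methods 2·3): 0.44 vs {0.19, 0.32} → pass.
Rum (methods 1·2): 0.54 vs {0.29, 0.37} → pass.
Rum (methods 1·3): 0.47 vs {0.49, 0.28} → fail.
Rum (methods 2·3): 0.43 vs {0.32, 0.19} → pass.
2 of 6 fail.

2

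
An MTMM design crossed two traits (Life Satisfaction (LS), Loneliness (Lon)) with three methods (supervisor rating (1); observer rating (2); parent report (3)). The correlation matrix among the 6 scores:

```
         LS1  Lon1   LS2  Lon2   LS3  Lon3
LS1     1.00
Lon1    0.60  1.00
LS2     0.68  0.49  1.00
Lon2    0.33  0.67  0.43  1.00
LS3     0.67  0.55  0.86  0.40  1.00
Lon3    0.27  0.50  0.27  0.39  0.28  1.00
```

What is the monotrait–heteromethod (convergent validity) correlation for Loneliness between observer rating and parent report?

0.39

Same trait (Lon), different methods: r(Lon2, Lon3) = 0.39.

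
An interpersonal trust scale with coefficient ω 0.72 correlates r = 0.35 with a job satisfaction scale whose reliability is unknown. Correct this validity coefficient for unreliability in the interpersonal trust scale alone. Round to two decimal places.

0.41

Single correction: r_c = r_obs / √r_xx = 0.35 / √0.72 = 0.35 / 0.8485 ≈ 0.41.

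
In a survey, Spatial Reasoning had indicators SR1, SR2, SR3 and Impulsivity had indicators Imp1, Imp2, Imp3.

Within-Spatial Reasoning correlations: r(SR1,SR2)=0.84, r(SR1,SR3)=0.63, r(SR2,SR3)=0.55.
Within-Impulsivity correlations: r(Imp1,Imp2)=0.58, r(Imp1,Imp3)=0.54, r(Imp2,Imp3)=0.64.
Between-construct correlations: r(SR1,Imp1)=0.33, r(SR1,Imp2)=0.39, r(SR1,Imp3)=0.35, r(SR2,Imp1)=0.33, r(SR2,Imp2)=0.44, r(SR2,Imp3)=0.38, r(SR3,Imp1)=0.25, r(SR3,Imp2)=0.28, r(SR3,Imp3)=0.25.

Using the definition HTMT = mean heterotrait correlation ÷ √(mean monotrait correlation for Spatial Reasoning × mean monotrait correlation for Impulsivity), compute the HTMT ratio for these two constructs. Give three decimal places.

0.530

Mean between = 3.00/9 = 0.3333.
Mean within-SR = 2.02/3 = 0.6733; mean within-Imp = 1.76/3 = 0.5867.
Geometric mean = √(0.6733 × 0.5867) = 0.6285.
HTMT = 0.3333 / 0.6285 = 0.530.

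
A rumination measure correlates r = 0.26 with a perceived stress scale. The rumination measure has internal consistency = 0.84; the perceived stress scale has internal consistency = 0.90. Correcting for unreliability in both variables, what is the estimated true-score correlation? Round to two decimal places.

r_true = r_obs / √(r_xx · r_yy) = 0.26 / √(0.84 × 0.90) = 0.26 / √0.7560 = 0.26 / 0.8695 ≈ 0.30.

0.30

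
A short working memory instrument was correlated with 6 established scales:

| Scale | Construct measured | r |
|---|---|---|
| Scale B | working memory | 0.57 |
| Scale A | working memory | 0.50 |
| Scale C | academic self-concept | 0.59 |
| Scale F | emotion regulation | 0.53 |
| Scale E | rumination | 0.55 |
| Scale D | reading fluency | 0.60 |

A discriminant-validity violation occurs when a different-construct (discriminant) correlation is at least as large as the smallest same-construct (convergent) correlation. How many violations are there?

4

Convergent (same construct = working memory): Scale B, Scale A.
Smallest convergent = 0.50. Discriminant values: 0.59, 0.53, 0.55, 0.60; count ≥ 0.50 → 4.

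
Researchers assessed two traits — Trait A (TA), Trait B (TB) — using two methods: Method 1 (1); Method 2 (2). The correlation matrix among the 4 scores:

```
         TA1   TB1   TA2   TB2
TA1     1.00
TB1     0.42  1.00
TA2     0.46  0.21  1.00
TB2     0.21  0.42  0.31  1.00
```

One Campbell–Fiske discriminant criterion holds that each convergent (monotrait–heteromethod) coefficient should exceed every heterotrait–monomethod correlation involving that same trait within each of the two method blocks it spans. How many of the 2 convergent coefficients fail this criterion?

1

Each convergent coefficient versus the relevant comparison correlations:
TA (methods 1·2): 0.46 vs {0.42, 0.31} → pass.
TB (methods 1·2): 0.42 vs {0.42, 0.31} → fail.
1 of 2 fail.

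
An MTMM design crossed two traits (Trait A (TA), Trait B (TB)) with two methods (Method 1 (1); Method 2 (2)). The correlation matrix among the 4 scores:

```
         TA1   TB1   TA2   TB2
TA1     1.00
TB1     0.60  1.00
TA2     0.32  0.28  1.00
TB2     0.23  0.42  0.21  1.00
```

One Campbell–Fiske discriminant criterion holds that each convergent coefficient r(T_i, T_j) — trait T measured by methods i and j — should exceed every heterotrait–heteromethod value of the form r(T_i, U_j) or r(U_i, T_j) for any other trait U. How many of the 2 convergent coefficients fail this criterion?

Each convergent coefficient versus the relevant comparison correlations:
TA (methods 1·2): 0.32 vs {0.23, 0.28} → pass.
TB (methods 1·2): 0.42 vs {0.28, 0.23} → pass.
0 of 2 fail.

0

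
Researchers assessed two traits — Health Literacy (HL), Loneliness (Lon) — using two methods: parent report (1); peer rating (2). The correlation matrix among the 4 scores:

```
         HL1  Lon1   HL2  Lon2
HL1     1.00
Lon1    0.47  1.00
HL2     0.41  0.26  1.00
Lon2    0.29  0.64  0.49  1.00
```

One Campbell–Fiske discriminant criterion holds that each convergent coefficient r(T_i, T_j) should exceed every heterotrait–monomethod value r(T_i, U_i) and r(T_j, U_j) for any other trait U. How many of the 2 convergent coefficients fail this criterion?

Each convergent coefficient versus the relevant comparison correlations:
HL (methods 1·2): 0.41 vs {0.47, 0.49} → fail.
Lon (methods 1·2): 0.64 vs {0.47, 0.49} → pass.
1 of 2 fail.

1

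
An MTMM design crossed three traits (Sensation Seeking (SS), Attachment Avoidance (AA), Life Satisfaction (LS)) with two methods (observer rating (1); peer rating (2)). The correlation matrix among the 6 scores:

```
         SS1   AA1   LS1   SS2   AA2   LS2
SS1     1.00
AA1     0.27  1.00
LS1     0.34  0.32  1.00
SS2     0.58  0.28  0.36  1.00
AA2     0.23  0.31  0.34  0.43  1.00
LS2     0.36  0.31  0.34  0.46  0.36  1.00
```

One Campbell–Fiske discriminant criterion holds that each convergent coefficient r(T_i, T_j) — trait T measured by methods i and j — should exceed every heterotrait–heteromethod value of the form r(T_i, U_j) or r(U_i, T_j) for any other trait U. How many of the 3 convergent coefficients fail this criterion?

Checking each validity diagonal entry against its comparison values:
SS (methods 1·2): 0.58 vs {0.23, 0.28, 0.36, 0.36} → pass.
AA (methods 1·2): 0.31 vs {0.28, 0.23, 0.31, 0.34} → fail.
LS (methods 1·2): 0.34 vs {0.36, 0.36, 0.34, 0.31} → fail.
2 of 3 fail.

2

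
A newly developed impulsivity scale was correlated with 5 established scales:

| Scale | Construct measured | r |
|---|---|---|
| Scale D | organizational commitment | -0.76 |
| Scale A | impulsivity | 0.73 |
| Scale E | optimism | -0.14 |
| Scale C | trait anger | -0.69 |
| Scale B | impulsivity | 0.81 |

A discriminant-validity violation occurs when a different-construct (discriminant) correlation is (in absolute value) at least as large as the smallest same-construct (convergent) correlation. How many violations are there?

Convergent (same construct = impulsivity): Scale A, Scale B.
Smallest convergent = 0.73. Discriminant |r|: 0.76, 0.14, 0.69; count ≥ 0.73 → 1.

1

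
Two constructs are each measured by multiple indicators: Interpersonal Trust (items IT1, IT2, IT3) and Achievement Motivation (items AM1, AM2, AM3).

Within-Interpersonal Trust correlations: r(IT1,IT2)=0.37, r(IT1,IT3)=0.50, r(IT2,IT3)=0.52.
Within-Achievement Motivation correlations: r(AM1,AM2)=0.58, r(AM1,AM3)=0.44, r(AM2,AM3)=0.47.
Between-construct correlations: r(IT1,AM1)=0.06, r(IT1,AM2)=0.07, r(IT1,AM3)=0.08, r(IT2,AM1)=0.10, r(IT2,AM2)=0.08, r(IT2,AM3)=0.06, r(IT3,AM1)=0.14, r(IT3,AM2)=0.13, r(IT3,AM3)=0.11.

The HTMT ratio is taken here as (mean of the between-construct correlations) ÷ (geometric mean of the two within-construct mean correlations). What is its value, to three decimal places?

0.192

Mean between = 0.83/9 = 0.0922.
Mean within-IT = 1.39/3 = 0.4633; mean within-AM = 1.49/3 = 0.4967.
Geometric mean = √(0.4633 × 0.4967) = 0.4797.
HTMT = 0.0922 / 0.4797 = 0.192.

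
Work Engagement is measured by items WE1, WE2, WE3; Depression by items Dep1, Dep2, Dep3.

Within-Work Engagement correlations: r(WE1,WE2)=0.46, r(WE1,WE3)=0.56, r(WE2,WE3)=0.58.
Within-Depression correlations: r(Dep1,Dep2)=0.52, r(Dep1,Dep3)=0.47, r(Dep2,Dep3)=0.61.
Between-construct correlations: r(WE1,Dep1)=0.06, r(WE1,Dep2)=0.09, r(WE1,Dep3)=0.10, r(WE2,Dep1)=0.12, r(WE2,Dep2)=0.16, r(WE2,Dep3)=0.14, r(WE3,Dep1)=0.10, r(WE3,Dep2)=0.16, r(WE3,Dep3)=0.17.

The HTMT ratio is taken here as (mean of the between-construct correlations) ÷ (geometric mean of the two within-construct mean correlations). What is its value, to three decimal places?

0.229

Between-construct mean = 1.10/9 = 0.1222.
Mean within-WE = 1.60/3 = 0.5333; mean within-Dep = 1.60/3 = 0.5333.
Geometric mean = √(0.5333 × 0.5333) = 0.5333.
HTMT = 0.1222 / 0.5333 = 0.229.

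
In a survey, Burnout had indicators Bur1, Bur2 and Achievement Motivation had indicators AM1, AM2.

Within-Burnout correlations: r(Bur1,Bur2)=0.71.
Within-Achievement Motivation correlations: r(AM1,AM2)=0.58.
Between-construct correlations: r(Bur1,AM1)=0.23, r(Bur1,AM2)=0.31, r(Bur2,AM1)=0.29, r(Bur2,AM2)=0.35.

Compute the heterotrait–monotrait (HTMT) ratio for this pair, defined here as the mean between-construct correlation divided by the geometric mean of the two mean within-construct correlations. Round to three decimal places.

0.460

Mean between = 1.18/4 = 0.2950.
Mean within-Bur = 0.71/1 = 0.7100; mean within-AM = 0.58/1 = 0.5800.
Geometric mean = √(0.7100 × 0.5800) = 0.6417.
HTMT = 0.2950 / 0.6417 = 0.460.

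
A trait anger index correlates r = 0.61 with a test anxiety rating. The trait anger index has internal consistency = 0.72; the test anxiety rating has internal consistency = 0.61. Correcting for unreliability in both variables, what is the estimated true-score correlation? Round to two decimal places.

r_true = r_obs / √(r_xx · r_yy) = 0.61 / √(0.72 × 0.61) = 0.61 / √0.4392 = 0.61 / 0.6627 ≈ 0.92.

0.92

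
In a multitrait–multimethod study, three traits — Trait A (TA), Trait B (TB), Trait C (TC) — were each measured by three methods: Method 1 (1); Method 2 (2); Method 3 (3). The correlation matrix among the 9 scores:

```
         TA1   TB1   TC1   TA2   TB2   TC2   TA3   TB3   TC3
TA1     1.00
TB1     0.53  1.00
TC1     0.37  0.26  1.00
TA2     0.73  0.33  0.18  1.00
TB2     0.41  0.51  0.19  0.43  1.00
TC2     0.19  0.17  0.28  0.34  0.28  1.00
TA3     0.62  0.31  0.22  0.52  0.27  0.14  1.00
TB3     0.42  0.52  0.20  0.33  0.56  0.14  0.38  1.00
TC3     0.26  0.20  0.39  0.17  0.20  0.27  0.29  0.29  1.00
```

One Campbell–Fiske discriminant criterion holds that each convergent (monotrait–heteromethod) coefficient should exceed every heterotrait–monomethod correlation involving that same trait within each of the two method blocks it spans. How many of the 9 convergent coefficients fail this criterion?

Each convergent coefficient versus the relevant comparison correlations:
TA (methods 1·2): 0.73 vs {0.53, 0.43, 0.37, 0.34} → pass.
TA (methods 1·3): 0.62 vs {0.53, 0.38, 0.37, 0.29} → pass.
TA (methods 2·3): 0.52 vs {0.43, 0.38, 0.34, 0.29} → pass.
TB (methods 1·2): 0.51 vs {0.53, 0.43, 0.26, 0.28} → fail.
TB (methods 1·3): 0.52 vs {0.53, 0.38, 0.26, 0.29} → fail.
TB (methods 2·3): 0.56 vs {0.43, 0.38, 0.28, 0.29} → pass.
TC (methods 1·2): 0.28 vs {0.37, 0.34, 0.26, 0.28} → fail.
TC (methods 1·3): 0.39 vs {0.37, 0.29, 0.26, 0.29} → pass.
TC (methods 2·3): 0.27 vs {0.34, 0.29, 0.28, 0.29} → fail.
4 of 9 fail.

4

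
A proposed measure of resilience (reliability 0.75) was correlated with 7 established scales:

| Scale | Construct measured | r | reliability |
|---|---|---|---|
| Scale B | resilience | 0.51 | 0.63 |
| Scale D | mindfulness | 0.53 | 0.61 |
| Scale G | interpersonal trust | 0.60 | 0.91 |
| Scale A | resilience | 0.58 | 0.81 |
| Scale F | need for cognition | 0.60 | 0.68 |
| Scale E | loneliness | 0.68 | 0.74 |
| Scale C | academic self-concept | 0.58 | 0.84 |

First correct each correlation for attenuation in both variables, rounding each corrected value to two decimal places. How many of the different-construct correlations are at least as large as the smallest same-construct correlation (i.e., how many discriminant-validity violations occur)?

3

Disattenuated r (r / √(r_scale · r_new)):
  Scale B (conv): 0.51 / √(0.63·0.75) = 0.74
  Scale D (disc): 0.53 / √(0.61·0.75) = 0.78
  Scale G (disc): 0.60 / √(0.91·0.75) = 0.73
  Scale A (conv): 0.58 / √(0.81·0.75) = 0.74
  Scale F (disc): 0.60 / √(0.68·0.75) = 0.84
  Scale E (disc): 0.68 / √(0.74·0.75) = 0.91
  Scale C (disc): 0.58 / √(0.84·0.75) = 0.73
Smallest convergent = 0.74. Discriminant values: 0.78, 0.73, 0.84, 0.91, 0.73; count ≥ 0.74 → 3.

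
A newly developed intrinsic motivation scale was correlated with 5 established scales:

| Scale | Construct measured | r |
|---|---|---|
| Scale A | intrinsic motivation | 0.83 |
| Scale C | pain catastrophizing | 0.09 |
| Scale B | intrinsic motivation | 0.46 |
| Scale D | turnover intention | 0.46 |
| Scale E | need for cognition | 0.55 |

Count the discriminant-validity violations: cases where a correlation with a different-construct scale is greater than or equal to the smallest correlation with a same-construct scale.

Convergent (same construct = intrinsic motivation): Scale A, Scale B.
Smallest convergent = 0.46. Discriminant values: 0.09, 0.46, 0.55; count ≥ 0.46 → 2.

2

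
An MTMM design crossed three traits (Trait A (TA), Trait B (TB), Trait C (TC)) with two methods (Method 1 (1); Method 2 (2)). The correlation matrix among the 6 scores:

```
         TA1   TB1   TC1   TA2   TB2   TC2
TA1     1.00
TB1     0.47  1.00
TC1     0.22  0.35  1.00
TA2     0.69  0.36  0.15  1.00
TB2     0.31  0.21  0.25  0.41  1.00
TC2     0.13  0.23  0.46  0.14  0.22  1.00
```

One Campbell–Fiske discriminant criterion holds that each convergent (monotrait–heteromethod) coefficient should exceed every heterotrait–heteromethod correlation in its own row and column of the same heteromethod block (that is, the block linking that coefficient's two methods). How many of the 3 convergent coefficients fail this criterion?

Convergent coefficients and their comparison sets:
TA (methods 1·2): 0.69 vs {0.31, 0.36, 0.13, 0.15} → pass.
TB (methods 1·2): 0.21 vs {0.36, 0.31, 0.23, 0.25} → fail.
TC (methods 1·2): 0.46 vs {0.15, 0.13, 0.25, 0.23} → pass.
1 of 3 fail.

1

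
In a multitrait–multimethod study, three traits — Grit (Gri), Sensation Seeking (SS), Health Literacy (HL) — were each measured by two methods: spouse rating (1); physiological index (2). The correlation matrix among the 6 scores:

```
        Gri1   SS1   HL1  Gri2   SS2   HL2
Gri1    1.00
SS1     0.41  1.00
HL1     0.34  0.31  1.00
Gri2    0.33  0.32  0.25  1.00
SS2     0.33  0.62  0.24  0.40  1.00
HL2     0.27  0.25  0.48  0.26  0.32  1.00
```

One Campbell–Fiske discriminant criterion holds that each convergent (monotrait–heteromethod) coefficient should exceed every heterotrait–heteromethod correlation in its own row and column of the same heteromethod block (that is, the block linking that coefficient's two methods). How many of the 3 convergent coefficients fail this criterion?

Each convergent coefficient versus the relevant comparison correlations:
Gri (methods 1·2): 0.33 vs {0.33, 0.32, 0.27, 0.25} → fail.
SS (methods 1·2): 0.62 vs {0.32, 0.33, 0.25, 0.24} → pass.
HL (methods 1·2): 0.48 vs {0.25, 0.27, 0.24, 0.25} → pass.
1 of 3 fail.

1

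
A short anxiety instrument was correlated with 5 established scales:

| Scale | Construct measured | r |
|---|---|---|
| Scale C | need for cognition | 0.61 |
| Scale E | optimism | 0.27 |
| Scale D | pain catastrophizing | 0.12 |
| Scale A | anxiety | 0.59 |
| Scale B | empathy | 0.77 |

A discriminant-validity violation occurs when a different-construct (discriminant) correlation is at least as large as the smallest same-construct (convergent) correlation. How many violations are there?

2

Convergent (same construct = anxiety): Scale A.
Smallest convergent = 0.59. Discriminant values: 0.61, 0.27, 0.12, 0.77; count ≥ 0.59 → 2.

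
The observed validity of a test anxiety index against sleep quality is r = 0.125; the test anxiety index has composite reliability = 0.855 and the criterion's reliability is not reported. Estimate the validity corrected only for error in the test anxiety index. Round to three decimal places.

Single correction: r_c = r_obs / √r_xx = 0.125 / √0.855 = 0.125 / 0.9247 ≈ 0.135.

0.135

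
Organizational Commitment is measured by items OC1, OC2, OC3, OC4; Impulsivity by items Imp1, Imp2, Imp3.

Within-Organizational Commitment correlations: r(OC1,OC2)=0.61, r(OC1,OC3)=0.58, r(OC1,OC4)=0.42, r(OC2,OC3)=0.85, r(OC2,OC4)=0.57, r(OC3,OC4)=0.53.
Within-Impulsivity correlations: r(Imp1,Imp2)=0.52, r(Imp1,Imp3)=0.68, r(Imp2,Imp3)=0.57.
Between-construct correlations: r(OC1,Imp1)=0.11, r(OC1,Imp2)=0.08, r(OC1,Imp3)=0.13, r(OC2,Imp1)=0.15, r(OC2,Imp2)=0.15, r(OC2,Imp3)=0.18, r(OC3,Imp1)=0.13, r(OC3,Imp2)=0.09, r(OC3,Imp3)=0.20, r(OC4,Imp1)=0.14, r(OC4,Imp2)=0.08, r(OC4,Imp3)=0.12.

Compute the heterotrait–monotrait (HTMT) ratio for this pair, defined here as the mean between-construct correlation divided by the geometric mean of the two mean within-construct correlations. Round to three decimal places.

Between-construct mean = 1.56/12 = 0.1300.
Mean within-OC = 3.56/6 = 0.5933; mean within-Imp = 1.77/3 = 0.5900.
Geometric mean = √(0.5933 × 0.5900) = 0.5916.
HTMT = 0.1300 / 0.5916 = 0.220.

0.220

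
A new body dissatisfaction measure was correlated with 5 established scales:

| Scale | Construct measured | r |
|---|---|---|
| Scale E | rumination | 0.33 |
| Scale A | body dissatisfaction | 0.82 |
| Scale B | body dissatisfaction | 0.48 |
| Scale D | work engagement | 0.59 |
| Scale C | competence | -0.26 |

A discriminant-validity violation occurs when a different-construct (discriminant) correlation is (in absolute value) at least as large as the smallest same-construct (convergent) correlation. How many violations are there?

1

Convergent (same construct = body dissatisfaction): Scale A, Scale B.
Smallest convergent = 0.48. Discriminant |r|: 0.33, 0.59, 0.26; count ≥ 0.48 → 1.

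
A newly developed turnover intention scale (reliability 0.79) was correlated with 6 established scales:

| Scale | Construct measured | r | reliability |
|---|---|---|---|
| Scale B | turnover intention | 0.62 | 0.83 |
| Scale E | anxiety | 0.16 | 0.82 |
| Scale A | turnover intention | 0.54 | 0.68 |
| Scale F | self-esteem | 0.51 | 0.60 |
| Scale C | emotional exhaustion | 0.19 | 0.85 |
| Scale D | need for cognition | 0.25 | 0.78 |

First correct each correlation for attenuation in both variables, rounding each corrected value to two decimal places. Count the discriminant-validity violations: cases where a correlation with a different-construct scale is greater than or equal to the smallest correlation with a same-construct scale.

1

Disattenuated r (r / √(r_scale · r_new)):
  Scale B (conv): 0.62 / √(0.83·0.79) = 0.77
  Scale E (disc): 0.16 / √(0.82·0.79) = 0.20
  Scale A (conv): 0.54 / √(0.68·0.79) = 0.74
  Scale F (disc): 0.51 / √(0.60·0.79) = 0.74
  Scale C (disc): 0.19 / √(0.85·0.79) = 0.23
  Scale D (disc): 0.25 / √(0.78·0.79) = 0.32
Smallest convergent = 0.74. Discriminant values: 0.20, 0.74, 0.23, 0.32; count ≥ 0.74 → 1.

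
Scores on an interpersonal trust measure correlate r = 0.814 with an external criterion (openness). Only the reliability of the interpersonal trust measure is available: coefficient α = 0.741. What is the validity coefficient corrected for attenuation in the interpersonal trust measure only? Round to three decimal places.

Single correction: r_c = r_obs / √r_xx = 0.814 / √0.741 = 0.814 / 0.8608 ≈ 0.946.

0.946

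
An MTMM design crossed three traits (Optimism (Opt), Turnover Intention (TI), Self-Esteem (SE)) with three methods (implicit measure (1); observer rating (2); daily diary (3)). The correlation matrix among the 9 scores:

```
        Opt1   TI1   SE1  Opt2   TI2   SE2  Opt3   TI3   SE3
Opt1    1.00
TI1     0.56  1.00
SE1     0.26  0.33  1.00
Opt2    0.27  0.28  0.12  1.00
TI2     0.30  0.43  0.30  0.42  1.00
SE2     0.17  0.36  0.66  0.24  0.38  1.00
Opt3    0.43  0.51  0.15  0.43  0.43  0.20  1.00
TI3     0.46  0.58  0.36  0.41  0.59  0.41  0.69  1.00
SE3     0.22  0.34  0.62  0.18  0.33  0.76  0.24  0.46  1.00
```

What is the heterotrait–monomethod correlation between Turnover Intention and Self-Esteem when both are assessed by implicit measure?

0.33

Different traits, same method: r(TI1, SE1) = 0.33.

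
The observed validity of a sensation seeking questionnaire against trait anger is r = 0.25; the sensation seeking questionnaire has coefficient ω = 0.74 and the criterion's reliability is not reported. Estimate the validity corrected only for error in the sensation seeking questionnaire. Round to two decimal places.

0.29

Single correction: r_c = r_obs / √r_xx = 0.25 / √0.74 = 0.25 / 0.8602 ≈ 0.29.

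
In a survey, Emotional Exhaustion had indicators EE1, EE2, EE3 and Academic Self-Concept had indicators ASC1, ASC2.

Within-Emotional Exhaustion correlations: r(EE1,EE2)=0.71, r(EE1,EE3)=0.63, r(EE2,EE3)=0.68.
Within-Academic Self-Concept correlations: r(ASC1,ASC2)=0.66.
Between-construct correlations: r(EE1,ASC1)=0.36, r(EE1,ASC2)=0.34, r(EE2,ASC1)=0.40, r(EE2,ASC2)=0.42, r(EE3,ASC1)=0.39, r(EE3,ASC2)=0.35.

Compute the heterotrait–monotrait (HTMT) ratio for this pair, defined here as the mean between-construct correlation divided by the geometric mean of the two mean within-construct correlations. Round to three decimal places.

0.565

Between-construct mean = 2.26/6 = 0.3767.
Mean within-EE = 2.02/3 = 0.6733; mean within-ASC = 0.66/1 = 0.6600.
Geometric mean = √(0.6733 × 0.6600) = 0.6666.
HTMT = 0.3767 / 0.6666 = 0.565.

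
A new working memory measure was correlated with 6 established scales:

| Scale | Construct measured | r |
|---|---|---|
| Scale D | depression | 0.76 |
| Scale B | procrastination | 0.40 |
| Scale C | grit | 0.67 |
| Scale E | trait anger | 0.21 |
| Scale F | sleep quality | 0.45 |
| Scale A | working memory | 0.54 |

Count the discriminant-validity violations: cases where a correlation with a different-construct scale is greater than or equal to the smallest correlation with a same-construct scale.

Convergent (same construct = working memory): Scale A.
Smallest convergent = 0.54. Discriminant values: 0.76, 0.40, 0.67, 0.21, 0.45; count ≥ 0.54 → 2.

2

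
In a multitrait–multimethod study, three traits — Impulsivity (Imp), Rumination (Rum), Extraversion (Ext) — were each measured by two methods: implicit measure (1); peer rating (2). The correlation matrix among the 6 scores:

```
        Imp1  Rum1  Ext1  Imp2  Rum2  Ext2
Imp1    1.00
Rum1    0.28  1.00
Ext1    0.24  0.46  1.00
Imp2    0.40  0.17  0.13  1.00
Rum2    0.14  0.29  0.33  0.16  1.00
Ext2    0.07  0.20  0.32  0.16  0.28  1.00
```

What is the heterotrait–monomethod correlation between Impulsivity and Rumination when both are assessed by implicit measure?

0.28

Different traits, same method: r(Imp1, Rum1) = 0.28.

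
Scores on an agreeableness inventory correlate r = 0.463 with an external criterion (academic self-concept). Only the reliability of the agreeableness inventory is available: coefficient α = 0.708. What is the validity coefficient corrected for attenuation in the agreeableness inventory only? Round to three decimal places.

0.550

Single correction: r_c = r_obs / √r_xx = 0.463 / √0.708 = 0.463 / 0.8414 ≈ 0.550.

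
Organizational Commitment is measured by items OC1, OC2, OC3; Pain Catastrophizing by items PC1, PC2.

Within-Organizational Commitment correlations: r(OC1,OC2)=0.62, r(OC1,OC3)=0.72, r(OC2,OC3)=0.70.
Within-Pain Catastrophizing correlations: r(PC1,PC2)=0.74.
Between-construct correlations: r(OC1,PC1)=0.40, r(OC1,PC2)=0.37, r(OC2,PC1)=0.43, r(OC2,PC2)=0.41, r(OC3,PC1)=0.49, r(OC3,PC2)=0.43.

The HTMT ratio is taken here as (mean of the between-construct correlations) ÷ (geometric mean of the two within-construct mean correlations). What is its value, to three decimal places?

Mean heterotrait r = 2.53/6 = 0.4217.
Mean within-OC = 2.04/3 = 0.6800; mean within-PC = 0.74/1 = 0.7400.
Geometric mean = √(0.6800 × 0.7400) = 0.7094.
HTMT = 0.4217 / 0.7094 = 0.594.

0.594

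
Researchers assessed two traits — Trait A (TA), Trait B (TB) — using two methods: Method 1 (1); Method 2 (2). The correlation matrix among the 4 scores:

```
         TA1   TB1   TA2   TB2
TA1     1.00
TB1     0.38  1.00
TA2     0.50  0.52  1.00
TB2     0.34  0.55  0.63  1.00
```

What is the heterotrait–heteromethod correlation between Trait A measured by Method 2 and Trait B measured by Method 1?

Different traits and methods: r(TA2, TB1) = 0.52.

0.52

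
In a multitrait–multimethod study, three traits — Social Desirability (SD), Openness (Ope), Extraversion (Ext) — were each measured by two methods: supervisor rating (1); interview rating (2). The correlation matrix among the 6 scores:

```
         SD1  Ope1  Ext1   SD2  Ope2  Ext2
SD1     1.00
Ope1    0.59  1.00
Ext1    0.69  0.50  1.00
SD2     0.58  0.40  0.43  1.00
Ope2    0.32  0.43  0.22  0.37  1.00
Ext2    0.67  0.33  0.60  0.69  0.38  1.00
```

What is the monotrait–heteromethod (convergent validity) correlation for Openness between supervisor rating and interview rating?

Same trait (Ope), different methods: r(Ope1, Ope2) = 0.43.

0.43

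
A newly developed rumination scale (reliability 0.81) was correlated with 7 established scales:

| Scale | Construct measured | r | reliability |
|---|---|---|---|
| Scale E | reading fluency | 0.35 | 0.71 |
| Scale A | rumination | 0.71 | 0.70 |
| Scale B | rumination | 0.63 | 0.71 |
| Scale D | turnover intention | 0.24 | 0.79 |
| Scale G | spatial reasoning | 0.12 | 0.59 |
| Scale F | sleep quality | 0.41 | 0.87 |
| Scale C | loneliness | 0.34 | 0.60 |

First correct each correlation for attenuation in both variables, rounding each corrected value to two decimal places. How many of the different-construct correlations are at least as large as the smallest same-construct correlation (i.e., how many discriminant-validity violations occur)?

Disattenuated r (r / √(r_scale · r_new)):
  Scale E (disc): 0.35 / √(0.71·0.81) = 0.46
  Scale A (conv): 0.71 / √(0.70·0.81) = 0.94
  Scale B (conv): 0.63 / √(0.71·0.81) = 0.83
  Scale D (disc): 0.24 / √(0.79·0.81) = 0.30
  Scale G (disc): 0.12 / √(0.59·0.81) = 0.17
  Scale F (disc): 0.41 / √(0.87·0.81) = 0.49
  Scale C (disc): 0.34 / √(0.60·0.81) = 0.49
Smallest convergent = 0.83. Discriminant values: 0.46, 0.30, 0.17, 0.49, 0.49; count ≥ 0.83 → 0.

0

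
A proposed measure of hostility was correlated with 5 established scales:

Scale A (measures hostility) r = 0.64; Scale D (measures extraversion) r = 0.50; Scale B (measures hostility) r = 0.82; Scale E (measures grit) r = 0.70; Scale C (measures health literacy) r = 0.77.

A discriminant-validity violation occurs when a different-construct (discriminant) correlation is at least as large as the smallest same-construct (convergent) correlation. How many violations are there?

2

Convergent (same construct = hostility): Scale A, Scale B.
Smallest convergent = 0.64. Discriminant values: 0.50, 0.70, 0.77; count ≥ 0.64 → 2.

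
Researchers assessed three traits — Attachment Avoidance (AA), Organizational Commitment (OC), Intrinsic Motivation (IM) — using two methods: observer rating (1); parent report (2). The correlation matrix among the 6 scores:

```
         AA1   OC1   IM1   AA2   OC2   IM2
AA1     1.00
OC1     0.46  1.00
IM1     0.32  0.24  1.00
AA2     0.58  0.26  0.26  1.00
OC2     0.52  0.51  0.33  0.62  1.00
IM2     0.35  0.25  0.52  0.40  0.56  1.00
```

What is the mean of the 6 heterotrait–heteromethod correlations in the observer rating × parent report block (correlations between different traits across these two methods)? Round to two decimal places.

0.33

HTHM values (method 1 × method 2): 0.52, 0.35, 0.26, 0.25, 0.26, 0.33; mean = 1.97/6 = 0.33.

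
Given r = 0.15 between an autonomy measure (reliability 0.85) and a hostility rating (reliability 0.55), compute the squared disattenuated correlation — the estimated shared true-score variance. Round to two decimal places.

Disattenuated r = 0.15 / √(0.85 × 0.55) = 0.15 / 0.6837 = 0.2194.
Shared true-score variance = 0.2194² = 0.0481 ≈ 0.05.

0.05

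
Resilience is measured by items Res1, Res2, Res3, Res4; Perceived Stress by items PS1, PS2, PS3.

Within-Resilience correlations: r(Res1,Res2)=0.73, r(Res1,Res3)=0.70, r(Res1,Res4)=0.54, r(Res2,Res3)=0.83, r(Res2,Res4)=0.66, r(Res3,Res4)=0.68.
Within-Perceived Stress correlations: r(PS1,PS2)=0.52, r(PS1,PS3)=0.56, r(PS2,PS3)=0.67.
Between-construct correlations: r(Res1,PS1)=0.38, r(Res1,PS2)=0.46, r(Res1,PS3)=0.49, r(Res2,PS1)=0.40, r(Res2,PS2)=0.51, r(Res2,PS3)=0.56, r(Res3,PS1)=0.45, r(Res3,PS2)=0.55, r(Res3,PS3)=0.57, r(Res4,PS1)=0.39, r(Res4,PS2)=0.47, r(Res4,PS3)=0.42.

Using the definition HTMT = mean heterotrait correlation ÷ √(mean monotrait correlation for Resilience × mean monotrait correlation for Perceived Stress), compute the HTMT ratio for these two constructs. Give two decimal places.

Mean heterotrait r = 5.65/12 = 0.4708.
Mean within-Res = 4.14/6 = 0.6900; mean within-PS = 1.75/3 = 0.5833.
Geometric mean = √(0.6900 × 0.5833) = 0.6344.
HTMT = 0.4708 / 0.6344 = 0.74.

0.74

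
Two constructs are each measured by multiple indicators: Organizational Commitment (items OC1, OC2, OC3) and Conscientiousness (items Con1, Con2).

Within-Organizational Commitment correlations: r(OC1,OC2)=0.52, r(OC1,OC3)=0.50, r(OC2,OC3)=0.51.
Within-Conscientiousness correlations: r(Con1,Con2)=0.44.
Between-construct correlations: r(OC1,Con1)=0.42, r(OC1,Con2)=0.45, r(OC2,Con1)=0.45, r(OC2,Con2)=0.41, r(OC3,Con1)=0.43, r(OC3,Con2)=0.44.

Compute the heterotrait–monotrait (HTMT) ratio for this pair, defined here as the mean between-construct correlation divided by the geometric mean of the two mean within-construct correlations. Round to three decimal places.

Between-construct mean = 2.60/6 = 0.4333.
Mean within-OC = 1.53/3 = 0.5100; mean within-Con = 0.44/1 = 0.4400.
Geometric mean = √(0.5100 × 0.4400) = 0.4737.
HTMT = 0.4333 / 0.4737 = 0.915.

0.915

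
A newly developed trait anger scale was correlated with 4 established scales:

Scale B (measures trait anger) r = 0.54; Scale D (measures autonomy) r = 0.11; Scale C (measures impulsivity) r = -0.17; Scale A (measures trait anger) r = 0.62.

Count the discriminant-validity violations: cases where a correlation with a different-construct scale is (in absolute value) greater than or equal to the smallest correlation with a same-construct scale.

Convergent (same construct = trait anger): Scale B, Scale A.
Smallest convergent = 0.54. Discriminant |r|: 0.11, 0.17; count ≥ 0.54 → 0.

0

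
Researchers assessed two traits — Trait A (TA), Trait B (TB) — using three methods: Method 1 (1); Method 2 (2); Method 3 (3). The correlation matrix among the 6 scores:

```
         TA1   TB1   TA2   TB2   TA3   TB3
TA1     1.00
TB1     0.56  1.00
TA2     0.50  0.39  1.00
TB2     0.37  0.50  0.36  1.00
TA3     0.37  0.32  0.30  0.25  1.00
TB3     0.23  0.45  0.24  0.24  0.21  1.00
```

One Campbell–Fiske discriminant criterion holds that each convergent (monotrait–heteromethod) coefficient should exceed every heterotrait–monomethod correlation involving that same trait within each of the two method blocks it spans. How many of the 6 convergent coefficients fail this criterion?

Each convergent coefficient versus the relevant comparison correlations:
TA (methods 1·2): 0.50 vs {0.56, 0.36} → fail.
TA (methods 1·3): 0.37 vs {0.56, 0.21} → fail.
TA (methods 2·3): 0.30 vs {0.36, 0.21} → fail.
TB (methods 1·2): 0.50 vs {0.56, 0.36} → fail.
TB (methods 1·3): 0.45 vs {0.56, 0.21} → fail.
TB (methods 2·3): 0.24 vs {0.36, 0.21} → fail.
6 of 6 fail.

6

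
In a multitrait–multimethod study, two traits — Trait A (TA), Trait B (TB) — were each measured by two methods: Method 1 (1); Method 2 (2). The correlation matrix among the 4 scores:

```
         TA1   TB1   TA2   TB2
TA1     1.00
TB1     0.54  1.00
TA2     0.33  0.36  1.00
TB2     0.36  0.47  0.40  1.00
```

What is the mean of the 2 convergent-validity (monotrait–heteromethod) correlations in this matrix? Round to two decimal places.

Convergent values: 0.33, 0.47; mean = 0.80/2 = 0.40.

0.40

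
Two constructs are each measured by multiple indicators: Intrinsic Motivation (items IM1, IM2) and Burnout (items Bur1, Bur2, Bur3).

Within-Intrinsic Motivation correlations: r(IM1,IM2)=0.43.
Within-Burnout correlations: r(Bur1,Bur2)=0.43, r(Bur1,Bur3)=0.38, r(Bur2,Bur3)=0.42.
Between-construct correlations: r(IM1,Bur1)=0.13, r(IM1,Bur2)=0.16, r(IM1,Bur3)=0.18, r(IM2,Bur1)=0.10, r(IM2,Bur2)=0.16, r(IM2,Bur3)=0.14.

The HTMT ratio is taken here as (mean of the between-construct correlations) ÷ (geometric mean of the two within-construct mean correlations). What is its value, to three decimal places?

0.345

Mean heterotrait r = 0.87/6 = 0.1450.
Mean within-IM = 0.43/1 = 0.4300; mean within-Bur = 1.23/3 = 0.4100.
Geometric mean = √(0.4300 × 0.4100) = 0.4199.
HTMT = 0.1450 / 0.4199 = 0.345.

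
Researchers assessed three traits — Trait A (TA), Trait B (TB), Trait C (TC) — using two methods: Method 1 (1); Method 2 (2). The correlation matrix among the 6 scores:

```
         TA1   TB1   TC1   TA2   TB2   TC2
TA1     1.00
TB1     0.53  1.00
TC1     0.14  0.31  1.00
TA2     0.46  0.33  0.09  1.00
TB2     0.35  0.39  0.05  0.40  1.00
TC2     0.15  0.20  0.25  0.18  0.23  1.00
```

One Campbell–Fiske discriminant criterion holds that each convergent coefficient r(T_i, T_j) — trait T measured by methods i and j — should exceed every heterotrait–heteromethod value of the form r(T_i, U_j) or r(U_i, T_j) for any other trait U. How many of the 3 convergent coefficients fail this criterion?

Each convergent coefficient versus the relevant comparison correlations:
TA (methods 1·2): 0.46 vs {0.35, 0.33, 0.15, 0.09} → pass.
TB (methods 1·2): 0.39 vs {0.33, 0.35, 0.20, 0.05} → pass.
TC (methods 1·2): 0.25 vs {0.09, 0.15, 0.05, 0.20} → pass.
0 of 3 fail.

0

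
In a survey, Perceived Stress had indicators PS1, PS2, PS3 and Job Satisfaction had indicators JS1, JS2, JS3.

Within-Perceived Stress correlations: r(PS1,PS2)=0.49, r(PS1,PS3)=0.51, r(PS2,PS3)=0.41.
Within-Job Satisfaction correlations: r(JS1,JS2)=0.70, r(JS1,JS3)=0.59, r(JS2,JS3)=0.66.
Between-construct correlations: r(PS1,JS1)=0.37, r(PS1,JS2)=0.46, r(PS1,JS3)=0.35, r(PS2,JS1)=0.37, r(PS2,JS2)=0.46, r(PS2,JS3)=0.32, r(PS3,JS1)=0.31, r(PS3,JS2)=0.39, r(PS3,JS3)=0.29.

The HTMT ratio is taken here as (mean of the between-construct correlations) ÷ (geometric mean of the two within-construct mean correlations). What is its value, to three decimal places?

Mean heterotrait r = 3.32/9 = 0.3689.
Mean within-PS = 1.41/3 = 0.4700; mean within-JS = 1.95/3 = 0.6500.
Geometric mean = √(0.4700 × 0.6500) = 0.5527.
HTMT = 0.3689 / 0.5527 = 0.667.

0.667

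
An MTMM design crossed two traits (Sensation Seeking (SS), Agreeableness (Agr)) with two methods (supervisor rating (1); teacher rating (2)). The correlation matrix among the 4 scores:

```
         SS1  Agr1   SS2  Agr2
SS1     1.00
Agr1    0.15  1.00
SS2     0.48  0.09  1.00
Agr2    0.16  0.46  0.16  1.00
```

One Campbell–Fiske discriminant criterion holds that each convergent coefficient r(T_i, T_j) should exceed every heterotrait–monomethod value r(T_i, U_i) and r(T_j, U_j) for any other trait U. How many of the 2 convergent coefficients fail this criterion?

0

Convergent coefficients and their comparison sets:
SS (methods 1·2): 0.48 vs {0.15, 0.16} → pass.
Agr (methods 1·2): 0.46 vs {0.15, 0.16} → pass.
0 of 2 fail.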